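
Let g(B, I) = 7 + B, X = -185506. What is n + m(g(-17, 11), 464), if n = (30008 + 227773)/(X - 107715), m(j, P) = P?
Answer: 135796763/293221 ≈ 463.12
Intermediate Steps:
n = -257781/293221 (n = (30008 + 227773)/(-185506 - 107715) = 257781/(-293221) = 257781*(-1/293221) = -257781/293221 ≈ -0.87914)
n + m(g(-17, 11), 464) = -257781/293221 + 464 = 135796763/293221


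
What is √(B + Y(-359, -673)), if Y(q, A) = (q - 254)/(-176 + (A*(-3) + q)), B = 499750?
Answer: √275144131577/742 ≈ 706.93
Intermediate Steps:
Y(q, A) = (-254 + q)/(-176 + q - 3*A) (Y(q, A) = (-254 + q)/(-176 + (-3*A + q)) = (-254 + q)/(-176 + (q - 3*A)) = (-254 + q)/(-176 + q - 3*A))
√(B + Y(-359, -673)) = √(499750 + (254 - 1*(-359))/(176 - 1*(-359) + 3*(-673))) = √(499750 + (254 + 359)/(176 + 359 - 2019)) = √(499750 + 613/(-1484)) = √(499750 - 1/1484*613) = √(499750 - 613/1484) = √(741628387/1484) = √275144131577/742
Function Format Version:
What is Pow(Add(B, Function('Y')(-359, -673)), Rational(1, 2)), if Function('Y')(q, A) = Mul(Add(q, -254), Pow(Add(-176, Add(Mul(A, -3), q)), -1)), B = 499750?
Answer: Mul(Rational(1, 742), Pow(275144131577, Rational(1, 2))) ≈ 706.93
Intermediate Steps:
Function('Y')(q, A) = Mul(Pow(Add(-176, q, Mul(-3, A)), -1), Add(-254, q)) (Function('Y')(q, A) = Mul(Add(-254, q), Pow(Add(-176, Add(Mul(-3, A), q)), -1)) = Mul(Add(-254, q), Pow(Add(-176, Add(q, Mul(-3, A))), -1)) = Mul(Add(-254, q), Pow(Add(-176, q, Mul(-3, A)), -1)) = Mul(Pow(Add(-176, q, Mul(-3, A)), -1), Add(-254, q)))
Pow(Add(B, Function('Y')(-359, -673)), Rational(1, 2)) = Pow(Add(499750, Mul(Pow(Add(176, Mul(-1, -359), Mul(3, -673)), -1), Add(254, Mul(-1, -359)))), Rational(1, 2)) = Pow(Add(499750, Mul(Pow(Add(176, 359, -2019), -1), Add(254, 359))), Rational(1, 2)) = Pow(Add(499750, Mul(Pow(-1484, -1), 613)), Rational(1, 2)) = Pow(Add(499750, Mul(Rational(-1, 1484), 613)), Rational(1, 2)) = Pow(Add(499750, Rational(-613, 1484)), Rational(1, 2)) = Pow(Rational(741628387, 1484), Rational(1, 2)) = Mul(Rational(1, 742), Pow(275144131577, Rational(1, 2)))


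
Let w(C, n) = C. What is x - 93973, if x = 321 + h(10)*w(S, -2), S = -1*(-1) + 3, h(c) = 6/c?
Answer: -468248/5 ≈ -93650.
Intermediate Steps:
S = 4 (S = 1 + 3 = 4)
x = 1617/5 (x = 321 + (6/10)*4 = 321 + (6*(1/10))*4 = 321 + (3/5)*4 = 321 + 12/5 = 1617/5 ≈ 323.40)
x - 93973 = 1617/5 - 93973 = -468248/5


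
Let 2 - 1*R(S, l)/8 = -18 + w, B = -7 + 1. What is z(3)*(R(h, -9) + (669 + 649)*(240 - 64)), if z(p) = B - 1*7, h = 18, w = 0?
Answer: -3017664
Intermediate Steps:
B = -6
R(S, l) = 160 (R(S, l) = 16 - 8*(-18 + 0) = 16 - 8*(-18) = 16 + 144 = 160)
z(p) = -13 (z(p) = -6 - 1*7 = -6 - 7 = -13)
z(3)*(R(h, -9) + (669 + 649)*(240 - 64)) = -13*(160 + (669 + 649)*(240 - 64)) = -13*(160 + 1318*176) = -13*(160 + 231968) = -13*232128 = -3017664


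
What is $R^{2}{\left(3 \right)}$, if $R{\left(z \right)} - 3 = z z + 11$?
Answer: $529$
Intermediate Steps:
$R{\left(z \right)} = 14 + z^{2}$ ($R{\left(z \right)} = 3 + \left(z z + 11\right) = 3 + \left(z^{2} + 11\right) = 3 + \left(11 + z^{2}\right) = 14 + z^{2}$)
$R^{2}{\left(3 \right)} = \left(14 + 3^{2}\right)^{2} = \left(14 + 9\right)^{2} = 23^{2} = 529$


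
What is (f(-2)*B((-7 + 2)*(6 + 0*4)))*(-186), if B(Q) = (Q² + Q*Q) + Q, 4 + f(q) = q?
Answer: 1975320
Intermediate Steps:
f(q) = -4 + q
B(Q) = Q + 2*Q² (B(Q) = (Q² + Q²) + Q = 2*Q² + Q = Q + 2*Q²)
(f(-2)*B((-7 + 2)*(6 + 0*4)))*(-186) = ((-4 - 2)*(((-7 + 2)*(6 + 0*4))*(1 + 2*((-7 + 2)*(6 + 0*4)))))*(-186) = -6*(-5*(6 + 0))*(1 + 2*(-5*(6 + 0)))*(-186) = -6*(-5*6)*(1 + 2*(-5*6))*(-186) = -(-180)*(1 + 2*(-30))*(-186) = -(-180)*(1 - 60)*(-186) = -(-180)*(-59)*(-186) = -6*1770*(-186) = -10620*(-186) = 1975320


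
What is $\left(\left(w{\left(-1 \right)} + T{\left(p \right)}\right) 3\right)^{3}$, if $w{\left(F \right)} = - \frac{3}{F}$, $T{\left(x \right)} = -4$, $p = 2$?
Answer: $-27$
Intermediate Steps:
$\left(\left(w{\left(-1 \right)} + T{\left(p \right)}\right) 3\right)^{3} = \left(\left(- \frac{3}{-1} - 4\right) 3\right)^{3} = \left(\left(\left(-3\right) \left(-1\right) - 4\right) 3\right)^{3} = \left(\left(3 - 4\right) 3\right)^{3} = \left(\left(-1\right) 3\right)^{3} = \left(-3\right)^{3} = -27$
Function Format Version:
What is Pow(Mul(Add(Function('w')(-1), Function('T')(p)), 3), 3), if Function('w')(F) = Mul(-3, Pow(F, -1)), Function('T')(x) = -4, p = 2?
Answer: -27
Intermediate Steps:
Pow(Mul(Add(Function('w')(-1), Function('T')(p)), 3), 3) = Pow(Mul(Add(Mul(-3, Pow(-1, -1)), -4), 3), 3) = Pow(Mul(Add(Mul(-3, -1), -4), 3), 3) = Pow(Mul(Add(3, -4), 3), 3) = Pow(Mul(-1, 3), 3) = Pow(-3, 3) = -27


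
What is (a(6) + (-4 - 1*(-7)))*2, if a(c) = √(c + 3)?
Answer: 12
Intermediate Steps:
a(c) = √(3 + c)
(a(6) + (-4 - 1*(-7)))*2 = (√(3 + 6) + (-4 - 1*(-7)))*2 = (√9 + (-4 + 7))*2 = (3 + 3)*2 = 6*2 = 12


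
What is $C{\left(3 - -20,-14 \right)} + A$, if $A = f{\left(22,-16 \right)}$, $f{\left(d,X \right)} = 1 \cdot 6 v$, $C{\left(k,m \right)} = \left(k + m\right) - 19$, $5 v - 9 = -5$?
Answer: $- \frac{26}{5} \approx -5.2$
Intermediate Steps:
$v = \frac{4}{5}$ ($v = \frac{9}{5} + \frac{1}{5} \left(-5\right) = \frac{9}{5} - 1 = \frac{4}{5} \approx 0.8$)
$C{\left(k,m \right)} = -19 + k + m$
$f{\left(d,X \right)} = \frac{24}{5}$ ($f{\left(d,X \right)} = 1 \cdot 6 \cdot \frac{4}{5} = 6 \cdot \frac{4}{5} = \frac{24}{5}$)
$A = \frac{24}{5} \approx 4.8$
$C{\left(3 - -20,-14 \right)} + A = \left(-19 + \left(3 - -20\right) - 14\right) + \frac{24}{5} = \left(-19 + \left(3 + 20\right) - 14\right) + \frac{24}{5} = \left(-19 + 23 - 14\right) + \frac{24}{5} = -10 + \frac{24}{5} = - \frac{26}{5}$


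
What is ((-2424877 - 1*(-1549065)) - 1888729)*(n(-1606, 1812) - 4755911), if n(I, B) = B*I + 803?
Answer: 21190704382380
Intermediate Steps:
n(I, B) = 803 + B*I
((-2424877 - 1*(-1549065)) - 1888729)*(n(-1606, 1812) - 4755911) = ((-2424877 - 1*(-1549065)) - 1888729)*((803 + 1812*(-1606)) - 4755911) = ((-2424877 + 1549065) - 1888729)*((803 - 2910072) - 4755911) = (-875812 - 1888729)*(-2909269 - 4755911) = -2764541*(-7665180) = 21190704382380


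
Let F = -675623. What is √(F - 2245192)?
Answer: 3*I*√324535 ≈ 1709.0*I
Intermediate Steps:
√(F - 2245192) = √(-675623 - 2245192) = √(-2920815) = 3*I*√324535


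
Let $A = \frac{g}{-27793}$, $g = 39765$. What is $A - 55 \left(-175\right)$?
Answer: $\frac{267467860}{27793} \approx 9623.6$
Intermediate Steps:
$A = - \frac{39765}{27793}$ ($A = \frac{39765}{-27793} = 39765 \left(- \frac{1}{27793}\right) = - \frac{39765}{27793} \approx -1.4308$)
$A - 55 \left(-175\right) = - \frac{39765}{27793} - 55 \left(-175\right) = - \frac{39765}{27793} - -9625 = - \frac{39765}{27793} + 9625 = \frac{267467860}{27793}$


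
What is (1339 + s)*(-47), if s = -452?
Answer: -41689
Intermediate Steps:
(1339 + s)*(-47) = (1339 - 452)*(-47) = 887*(-47) = -41689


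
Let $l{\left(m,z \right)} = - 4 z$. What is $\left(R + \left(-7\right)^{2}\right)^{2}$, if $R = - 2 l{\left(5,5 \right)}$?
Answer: $7921$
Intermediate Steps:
$R = 40$ ($R = - 2 \left(\left(-4\right) 5\right) = \left(-2\right) \left(-20\right) = 40$)
$\left(R + \left(-7\right)^{2}\right)^{2} = \left(40 + \left(-7\right)^{2}\right)^{2} = \left(40 + 49\right)^{2} = 89^{2} = 7921$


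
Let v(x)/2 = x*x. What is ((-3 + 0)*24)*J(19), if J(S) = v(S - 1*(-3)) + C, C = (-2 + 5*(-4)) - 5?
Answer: -67752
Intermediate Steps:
C = -27 (C = (-2 - 20) - 5 = -22 - 5 = -27)
v(x) = 2*x² (v(x) = 2*(x*x) = 2*x²)
J(S) = -27 + 2*(3 + S)² (J(S) = 2*(S - 1*(-3))² - 27 = 2*(S + 3)² - 27 = 2*(3 + S)² - 27 = -27 + 2*(3 + S)²)
((-3 + 0)*24)*J(19) = ((-3 + 0)*24)*(-27 + 2*(3 + 19)²) = (-3*24)*(-27 + 2*22²) = -72*(-27 + 2*484) = -72*(-27 + 968) = -72*941 = -67752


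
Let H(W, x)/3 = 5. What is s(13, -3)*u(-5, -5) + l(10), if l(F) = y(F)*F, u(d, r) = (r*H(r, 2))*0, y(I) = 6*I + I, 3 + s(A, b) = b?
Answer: 700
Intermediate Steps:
H(W, x) = 15 (H(W, x) = 3*5 = 15)
s(A, b) = -3 + b
y(I) = 7*I
u(d, r) = 0 (u(d, r) = (r*15)*0 = (15*r)*0 = 0)
l(F) = 7*F**2 (l(F) = (7*F)*F = 7*F**2)
s(13, -3)*u(-5, -5) + l(10) = (-3 - 3)*0 + 7*10**2 = -6*0 + 7*100 = 0 + 700 = 700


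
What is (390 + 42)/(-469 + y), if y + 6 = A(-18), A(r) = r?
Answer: -432/493 ≈ -0.87627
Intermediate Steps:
y = -24 (y = -6 - 18 = -24)
(390 + 42)/(-469 + y) = (390 + 42)/(-469 - 24) = 432/(-493) = 432*(-1/493) = -432/493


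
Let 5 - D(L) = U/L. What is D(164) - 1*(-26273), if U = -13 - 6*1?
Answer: 4309611/164 ≈ 26278.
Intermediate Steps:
U = -19 (U = -13 - 6 = -19)
D(L) = 5 + 19/L (D(L) = 5 - (-19)/L = 5 + 19/L)
D(164) - 1*(-26273) = (5 + 19/164) - 1*(-26273) = (5 + 19*(1/164)) + 26273 = (5 + 19/164) + 26273 = 839/164 + 26273 = 4309611/164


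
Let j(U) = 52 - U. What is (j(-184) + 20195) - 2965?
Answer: 17466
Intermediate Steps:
(j(-184) + 20195) - 2965 = ((52 - 1*(-184)) + 20195) - 2965 = ((52 + 184) + 20195) - 2965 = (236 + 20195) - 2965 = 20431 - 2965 = 17466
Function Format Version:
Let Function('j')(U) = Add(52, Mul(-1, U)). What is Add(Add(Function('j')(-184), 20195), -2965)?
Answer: 17466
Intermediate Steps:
Add(Add(Function('j')(-184), 20195), -2965) = Add(Add(Add(52, Mul(-1, -184)), 20195), -2965) = Add(Add(Add(52, 184), 20195), -2965) = Add(Add(236, 20195), -2965) = Add(20431, -2965) = 17466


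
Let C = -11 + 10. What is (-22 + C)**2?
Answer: 529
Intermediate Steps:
C = -1
(-22 + C)**2 = (-22 - 1)**2 = (-23)**2 = 529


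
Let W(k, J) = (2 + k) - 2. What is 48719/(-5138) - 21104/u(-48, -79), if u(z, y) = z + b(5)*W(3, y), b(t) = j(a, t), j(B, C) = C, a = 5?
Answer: 106824625/169554 ≈ 630.03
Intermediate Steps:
W(k, J) = k
b(t) = t
u(z, y) = 15 + z (u(z, y) = z + 5*3 = z + 15 = 15 + z)
48719/(-5138) - 21104/u(-48, -79) = 48719/(-5138) - 21104/(15 - 48) = 48719*(-1/5138) - 21104/(-33) = -48719/5138 - 21104*(-1/33) = -48719/5138 + 21104/33 = 106824625/169554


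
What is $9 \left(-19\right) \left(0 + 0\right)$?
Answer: $0$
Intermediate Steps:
$9 \left(-19\right) \left(0 + 0\right) = \left(-171\right) 0 = 0$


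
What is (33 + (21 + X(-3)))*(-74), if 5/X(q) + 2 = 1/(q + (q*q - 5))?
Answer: -3626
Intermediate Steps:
X(q) = 5/(-2 + 1/(-5 + q + q²)) (X(q) = 5/(-2 + 1/(q + (q*q - 5))) = 5/(-2 + 1/(q + (q² - 5))) = 5/(-2 + 1/(q + (-5 + q²))) = 5/(-2 + 1/(-5 + q + q²)))
(33 + (21 + X(-3)))*(-74) = (33 + (21 + 5*(5 - 1*(-3) - 1*(-3)²)/(-11 + 2*(-3) + 2*(-3)²)))*(-74) = (33 + (21 + 5*(5 + 3 - 1*9)/(-11 - 6 + 2*9)))*(-74) = (33 + (21 + 5*(5 + 3 - 9)/(-11 - 6 + 18)))*(-74) = (33 + (21 + 5*(-1)/1))*(-74) = (33 + (21 + 5*1*(-1)))*(-74) = (33 + (21 - 5))*(-74) = (33 + 16)*(-74) = 49*(-74) = -3626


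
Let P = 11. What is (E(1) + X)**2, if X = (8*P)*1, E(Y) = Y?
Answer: 7921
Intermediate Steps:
X = 88 (X = (8*11)*1 = 88*1 = 88)
(E(1) + X)**2 = (1 + 88)**2 = 89**2 = 7921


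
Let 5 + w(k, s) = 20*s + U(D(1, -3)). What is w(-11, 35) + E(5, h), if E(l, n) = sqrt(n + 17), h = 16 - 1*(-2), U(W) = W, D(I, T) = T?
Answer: 692 + sqrt(35) ≈ 697.92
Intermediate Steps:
h = 18 (h = 16 + 2 = 18)
w(k, s) = -8 + 20*s (w(k, s) = -5 + (20*s - 3) = -5 + (-3 + 20*s) = -8 + 20*s)
E(l, n) = sqrt(17 + n)
w(-11, 35) + E(5, h) = (-8 + 20*35) + sqrt(17 + 18) = (-8 + 700) + sqrt(35) = 692 + sqrt(35)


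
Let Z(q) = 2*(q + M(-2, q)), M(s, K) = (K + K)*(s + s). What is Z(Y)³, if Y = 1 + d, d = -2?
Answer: 2744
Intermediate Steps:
M(s, K) = 4*K*s (M(s, K) = (2*K)*(2*s) = 4*K*s)
Y = -1 (Y = 1 - 2 = -1)
Z(q) = -14*q (Z(q) = 2*(q + 4*q*(-2)) = 2*(q - 8*q) = 2*(-7*q) = -14*q)
Z(Y)³ = (-14*(-1))³ = 14³ = 2744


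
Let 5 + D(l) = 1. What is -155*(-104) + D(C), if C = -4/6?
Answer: 16116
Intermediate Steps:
C = -2/3 (C = -4*1/6 = -2/3 ≈ -0.66667)
D(l) = -4 (D(l) = -5 + 1 = -4)
-155*(-104) + D(C) = -155*(-104) - 4 = 16120 - 4 = 16116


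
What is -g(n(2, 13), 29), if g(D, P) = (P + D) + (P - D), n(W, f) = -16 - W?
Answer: -58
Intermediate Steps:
g(D, P) = 2*P (g(D, P) = (D + P) + (P - D) = 2*P)
-g(n(2, 13), 29) = -2*29 = -1*58 = -58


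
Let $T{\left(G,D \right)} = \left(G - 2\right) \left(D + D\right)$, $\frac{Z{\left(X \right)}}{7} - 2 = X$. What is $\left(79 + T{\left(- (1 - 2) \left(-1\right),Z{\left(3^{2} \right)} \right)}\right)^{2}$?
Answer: $146689$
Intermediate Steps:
$Z{\left(X \right)} = 14 + 7 X$
$T{\left(G,D \right)} = 2 D \left(-2 + G\right)$ ($T{\left(G,D \right)} = \left(-2 + G\right) 2 D = 2 D \left(-2 + G\right)$)
$\left(79 + T{\left(- (1 - 2) \left(-1\right),Z{\left(3^{2} \right)} \right)}\right)^{2} = \left(79 + 2 \left(14 + 7 \cdot 3^{2}\right) \left(-2 + - (1 - 2) \left(-1\right)\right)\right)^{2} = \left(79 + 2 \left(14 + 7 \cdot 9\right) \left(-2 + - (1 - 2) \left(-1\right)\right)\right)^{2} = \left(79 + 2 \left(14 + 63\right) \left(-2 + \left(-1\right) \left(-1\right) \left(-1\right)\right)\right)^{2} = \left(79 + 2 \cdot 77 \left(-2 + 1 \left(-1\right)\right)\right)^{2} = \left(79 + 2 \cdot 77 \left(-2 - 1\right)\right)^{2} = \left(79 + 2 \cdot 77 \left(-3\right)\right)^{2} = \left(79 - 462\right)^{2} = \left(-383\right)^{2} = 146689$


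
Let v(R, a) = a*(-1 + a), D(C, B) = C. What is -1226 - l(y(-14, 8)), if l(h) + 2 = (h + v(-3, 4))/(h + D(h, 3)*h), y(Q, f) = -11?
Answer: -134641/110 ≈ -1224.0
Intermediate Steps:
l(h) = -2 + (12 + h)/(h + h**2) (l(h) = -2 + (h + 4*(-1 + 4))/(h + h*h) = -2 + (h + 4*3)/(h + h**2) = -2 + (h + 12)/(h + h**2) = -2 + (12 + h)/(h + h**2))
-1226 - l(y(-14, 8)) = -1226 - (12 - 1*(-11) - 2*(-11)**2)/((-11)*(1 - 11)) = -1226 - (-1)*(12 + 11 - 2*121)/(11*(-10)) = -1226 - (-1)*(-1)*(12 + 11 - 242)/(11*10) = -1226 - (-1)*(-1)*(-219)/(11*10) = -1226 - 1*(-219/110) = -1226 + 219/110 = -134641/110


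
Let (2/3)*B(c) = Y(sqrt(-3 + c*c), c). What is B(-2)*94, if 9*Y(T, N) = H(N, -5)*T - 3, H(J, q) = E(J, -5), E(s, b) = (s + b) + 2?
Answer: -376/3 ≈ -125.33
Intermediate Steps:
E(s, b) = 2 + b + s (E(s, b) = (b + s) + 2 = 2 + b + s)
H(J, q) = -3 + J (H(J, q) = 2 - 5 + J = -3 + J)
Y(T, N) = -1/3 + T*(-3 + N)/9 (Y(T, N) = ((-3 + N)*T - 3)/9 = (T*(-3 + N) - 3)/9 = (-3 + T*(-3 + N))/9 = -1/3 + T*(-3 + N)/9)
B(c) = -1/2 + sqrt(-3 + c**2)*(-3 + c)/6 (B(c) = 3*(-1/3 + sqrt(-3 + c*c)*(-3 + c)/9)/2 = 3*(-1/3 + sqrt(-3 + c**2)*(-3 + c)/9)/2 = -1/2 + sqrt(-3 + c**2)*(-3 + c)/6)
B(-2)*94 = (-1/2 + sqrt(-3 + (-2)**2)*(-3 - 2)/6)*94 = (-1/2 + (1/6)*sqrt(-3 + 4)*(-5))*94 = (-1/2 + (1/6)*sqrt(1)*(-5))*94 = (-1/2 + (1/6)*1*(-5))*94 = (-1/2 - 5/6)*94 = -4/3*94 = -376/3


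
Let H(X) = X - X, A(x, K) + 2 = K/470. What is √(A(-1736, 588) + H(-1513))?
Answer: 4*I*√2585/235 ≈ 0.86541*I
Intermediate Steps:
A(x, K) = -2 + K/470
H(X) = 0
√(A(-1736, 588) + H(-1513)) = √((-2 + (1/470)*588) + 0) = √((-2 + 294/235) + 0) = √(-176/235 + 0) = √(-176/235) = 4*I*√2585/235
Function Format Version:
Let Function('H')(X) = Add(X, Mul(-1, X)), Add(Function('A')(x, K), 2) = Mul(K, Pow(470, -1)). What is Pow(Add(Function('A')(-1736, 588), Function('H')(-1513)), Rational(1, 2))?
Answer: Mul(Rational(4, 235), I, Pow(2585, Rational(1, 2))) ≈ Mul(0.86541, I)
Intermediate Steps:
Function('A')(x, K) = Add(-2, Mul(Rational(1, 470), K)) (Function('A')(x, K) = Add(-2, Mul(K, Pow(470, -1))) = Add(-2, Mul(K, Rational(1, 470))) = Add(-2, Mul(Rational(1, 470), K)))
Function('H')(X) = 0
Pow(Add(Function('A')(-1736, 588), Function('H')(-1513)), Rational(1, 2)) = Pow(Add(Add(-2, Mul(Rational(1, 470), 588)), 0), Rational(1, 2)) = Pow(Add(Add(-2, Rational(294, 235)), 0), Rational(1, 2)) = Pow(Add(Rational(-176, 235), 0), Rational(1, 2)) = Pow(Rational(-176, 235), Rational(1, 2)) = Mul(Rational(4, 235), I, Pow(2585, Rational(1, 2)))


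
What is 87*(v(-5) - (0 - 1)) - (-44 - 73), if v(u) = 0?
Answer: 204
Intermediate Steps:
87*(v(-5) - (0 - 1)) - (-44 - 73) = 87*(0 - (0 - 1)) - (-44 - 73) = 87*(0 - 1*(-1)) - 1*(-117) = 87*(0 + 1) + 117 = 87*1 + 117 = 87 + 117 = 204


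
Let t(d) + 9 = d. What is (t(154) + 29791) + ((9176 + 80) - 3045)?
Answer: 36147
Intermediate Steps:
t(d) = -9 + d
(t(154) + 29791) + ((9176 + 80) - 3045) = ((-9 + 154) + 29791) + ((9176 + 80) - 3045) = (145 + 29791) + (9256 - 3045) = 29936 + 6211 = 36147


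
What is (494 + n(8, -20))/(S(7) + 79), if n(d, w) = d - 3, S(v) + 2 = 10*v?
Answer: 499/147 ≈ 3.3946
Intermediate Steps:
S(v) = -2 + 10*v
n(d, w) = -3 + d
(494 + n(8, -20))/(S(7) + 79) = (494 + (-3 + 8))/((-2 + 10*7) + 79) = (494 + 5)/((-2 + 70) + 79) = 499/(68 + 79) = 499/147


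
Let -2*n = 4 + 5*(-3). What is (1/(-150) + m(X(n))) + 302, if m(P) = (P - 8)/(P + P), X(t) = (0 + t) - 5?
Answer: 22087/75 ≈ 294.49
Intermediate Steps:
n = 11/2 (n = -(4 + 5*(-3))/2 = -(4 - 15)/2 = -½*(-11) = 11/2 ≈ 5.5000)
X(t) = -5 + t (X(t) = t - 5 = -5 + t)
m(P) = (-8 + P)/(2*P) (m(P) = (-8 + P)/((2*P)) = (-8 + P)*(1/(2*P)) = (-8 + P)/(2*P))
(1/(-150) + m(X(n))) + 302 = (1/(-150) + (-8 + (-5 + 11/2))/(2*(-5 + 11/2))) + 302 = (-1/150 + (-8 + ½)/(2*(½))) + 302 = (-1/150 + (½)*2*(-15/2)) + 302 = (-1/150 - 15/2) + 302 = -563/75 + 302 = 22087/75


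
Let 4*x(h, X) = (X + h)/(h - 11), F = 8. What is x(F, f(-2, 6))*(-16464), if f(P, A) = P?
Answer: 8232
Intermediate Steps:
x(h, X) = (X + h)/(4*(-11 + h)) (x(h, X) = ((X + h)/(h - 11))/4 = ((X + h)/(-11 + h))/4 = (X + h)/(4*(-11 + h)))
x(F, f(-2, 6))*(-16464) = ((-2 + 8)/(4*(-11 + 8)))*(-16464) = ((1/4)*6/(-3))*(-16464) = ((1/4)*(-1/3)*6)*(-16464) = -1/2*(-16464) = 8232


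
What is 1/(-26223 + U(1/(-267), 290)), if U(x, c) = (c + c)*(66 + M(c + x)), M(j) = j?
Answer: 267/48128039 ≈ 5.5477e-6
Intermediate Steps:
U(x, c) = 2*c*(66 + c + x) (U(x, c) = (c + c)*(66 + (c + x)) = (2*c)*(66 + c + x) = 2*c*(66 + c + x))
1/(-26223 + U(1/(-267), 290)) = 1/(-26223 + 2*290*(66 + 290 + 1/(-267))) = 1/(-26223 + 2*290*(66 + 290 - 1/267)) = 1/(-26223 + 2*290*(95051/267)) = 1/(-26223 + 55129580/267) = 1/(48128039/267) = 267/48128039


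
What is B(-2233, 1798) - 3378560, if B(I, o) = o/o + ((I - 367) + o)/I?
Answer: -7544321445/2233 ≈ -3.3786e+6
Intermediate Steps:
B(I, o) = 1 + (-367 + I + o)/I (B(I, o) = 1 + ((-367 + I) + o)/I = 1 + (-367 + I + o)/I)
B(-2233, 1798) - 3378560 = (-367 + 1798 + 2*(-2233))/(-2233) - 3378560 = -(-367 + 1798 - 4466)/2233 - 3378560 = -1/2233*(-3035) - 3378560 = 3035/2233 - 3378560 = -7544321445/2233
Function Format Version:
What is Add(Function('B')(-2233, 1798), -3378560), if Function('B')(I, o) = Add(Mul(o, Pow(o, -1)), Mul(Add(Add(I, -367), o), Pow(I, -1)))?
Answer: Rational(-7544321445, 2233) ≈ -3.3786e+6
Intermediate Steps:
Function('B')(I, o) = Add(1, Mul(Pow(I, -1), Add(-367, I, o))) (Function('B')(I, o) = Add(1, Mul(Add(Add(-367, I), o), Pow(I, -1))) = Add(1, Mul(Add(-367, I, o), Pow(I, -1))) = Add(1, Mul(Pow(I, -1), Add(-367, I, o))))
Add(Function('B')(-2233, 1798), -3378560) = Add(Mul(Pow(-2233, -1), Add(-367, 1798, Mul(2, -2233))), -3378560) = Add(Mul(Rational(-1, 2233), Add(-367, 1798, -4466)), -3378560) = Add(Mul(Rational(-1, 2233), -3035), -3378560) = Add(Rational(3035, 2233), -3378560) = Rational(-7544321445, 2233)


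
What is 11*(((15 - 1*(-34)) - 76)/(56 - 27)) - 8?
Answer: -529/29 ≈ -18.241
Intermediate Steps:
11*(((15 - 1*(-34)) - 76)/(56 - 27)) - 8 = 11*(((15 + 34) - 76)/29) - 8 = 11*((49 - 76)*(1/29)) - 8 = 11*(-27*1/29) - 8 = 11*(-27/29) - 8 = -297/29 - 8 = -529/29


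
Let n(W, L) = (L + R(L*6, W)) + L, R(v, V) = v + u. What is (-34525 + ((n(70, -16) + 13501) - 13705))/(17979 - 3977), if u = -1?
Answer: -17429/7001 ≈ -2.4895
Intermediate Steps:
R(v, V) = -1 + v (R(v, V) = v - 1 = -1 + v)
n(W, L) = -1 + 8*L (n(W, L) = (L + (-1 + L*6)) + L = (L + (-1 + 6*L)) + L = (-1 + 7*L) + L = -1 + 8*L)
(-34525 + ((n(70, -16) + 13501) - 13705))/(17979 - 3977) = (-34525 + (((-1 + 8*(-16)) + 13501) - 13705))/(17979 - 3977) = (-34525 + (((-1 - 128) + 13501) - 13705))/14002 = (-34525 + ((-129 + 13501) - 13705))*(1/14002) = (-34525 + (13372 - 13705))*(1/14002) = (-34525 - 333)*(1/14002) = -34858*1/14002 = -17429/7001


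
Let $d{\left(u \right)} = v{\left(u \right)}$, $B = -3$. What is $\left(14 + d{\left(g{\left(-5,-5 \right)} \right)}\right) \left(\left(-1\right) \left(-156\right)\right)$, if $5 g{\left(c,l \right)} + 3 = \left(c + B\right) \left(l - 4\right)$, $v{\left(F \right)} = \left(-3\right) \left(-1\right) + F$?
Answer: $\frac{24024}{5} \approx 4804.8$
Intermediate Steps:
$v{\left(F \right)} = 3 + F$
$g{\left(c,l \right)} = - \frac{3}{5} + \frac{\left(-4 + l\right) \left(-3 + c\right)}{5}$ ($g{\left(c,l \right)} = - \frac{3}{5} + \frac{\left(c - 3\right) \left(l - 4\right)}{5} = - \frac{3}{5} + \frac{\left(-3 + c\right) \left(-4 + l\right)}{5} = - \frac{3}{5} + \frac{\left(-4 + l\right) \left(-3 + c\right)}{5}$)
$d{\left(u \right)} = 3 + u$
$\left(14 + d{\left(g{\left(-5,-5 \right)} \right)}\right) \left(\left(-1\right) \left(-156\right)\right) = \left(14 + \left(3 + \left(\frac{9}{5} - -4 - -3 + \frac{1}{5} \left(-5\right) \left(-5\right)\right)\right)\right) \left(\left(-1\right) \left(-156\right)\right) = \left(14 + \left(3 + \left(\frac{9}{5} + 4 + 3 + 5\right)\right)\right) 156 = \left(14 + \left(3 + \frac{69}{5}\right)\right) 156 = \left(14 + \frac{84}{5}\right) 156 = \frac{154}{5} \cdot 156 = \frac{24024}{5}$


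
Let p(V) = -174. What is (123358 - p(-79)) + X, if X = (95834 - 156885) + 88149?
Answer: 150630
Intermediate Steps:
X = 27098 (X = -61051 + 88149 = 27098)
(123358 - p(-79)) + X = (123358 - 1*(-174)) + 27098 = (123358 + 174) + 27098 = 123532 + 27098 = 150630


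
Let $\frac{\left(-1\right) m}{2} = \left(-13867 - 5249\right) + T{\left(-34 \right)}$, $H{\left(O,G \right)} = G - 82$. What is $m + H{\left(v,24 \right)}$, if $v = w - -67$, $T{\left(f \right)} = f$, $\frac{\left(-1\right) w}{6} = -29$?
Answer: $38242$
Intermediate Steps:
$w = 174$ ($w = \left(-6\right) \left(-29\right) = 174$)
$v = 241$ ($v = 174 - -67 = 174 + 67 = 241$)
$H{\left(O,G \right)} = -82 + G$
$m = 38300$ ($m = - 2 \left(\left(-13867 - 5249\right) - 34\right) = - 2 \left(-19116 - 34\right) = \left(-2\right) \left(-19150\right) = 38300$)
$m + H{\left(v,24 \right)} = 38300 + \left(-82 + 24\right) = 38300 - 58 = 38242$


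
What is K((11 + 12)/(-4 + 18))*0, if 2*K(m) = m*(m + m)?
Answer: 0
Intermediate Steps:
K(m) = m² (K(m) = (m*(m + m))/2 = (m*(2*m))/2 = (2*m²)/2 = m²)
K((11 + 12)/(-4 + 18))*0 = ((11 + 12)/(-4 + 18))²*0 = (23/14)²*0 = (529/196)*0 = 0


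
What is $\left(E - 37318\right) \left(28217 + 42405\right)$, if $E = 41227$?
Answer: $276061398$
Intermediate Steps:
$\left(E - 37318\right) \left(28217 + 42405\right) = \left(41227 - 37318\right) \left(28217 + 42405\right) = 3909 \cdot 70622 = 276061398$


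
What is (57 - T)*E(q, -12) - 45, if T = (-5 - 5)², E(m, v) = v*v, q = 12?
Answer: -6237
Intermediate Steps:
E(m, v) = v²
T = 100 (T = (-10)² = 100)
(57 - T)*E(q, -12) - 45 = (57 - 1*100)*(-12)² - 45 = (57 - 100)*144 - 45 = -43*144 - 45 = -6192 - 45 = -6237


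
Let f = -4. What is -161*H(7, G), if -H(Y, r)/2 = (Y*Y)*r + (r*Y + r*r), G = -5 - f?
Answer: -17710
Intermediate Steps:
G = -1 (G = -5 - 1*(-4) = -5 + 4 = -1)
H(Y, r) = -2*r² - 2*Y*r - 2*r*Y² (H(Y, r) = -2*((Y*Y)*r + (r*Y + r*r)) = -2*(Y²*r + (Y*r + r²)) = -2*(r*Y² + (r² + Y*r)) = -2*(r² + Y*r + r*Y²) = -2*r² - 2*Y*r - 2*r*Y²)
-161*H(7, G) = -(-322)*(-1)*(7 - 1 + 7²) = -(-322)*(-1)*(7 - 1 + 49) = -(-322)*(-1)*55 = -161*110 = -17710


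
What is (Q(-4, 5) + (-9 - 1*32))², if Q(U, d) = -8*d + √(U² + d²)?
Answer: (81 - √41)² ≈ 5564.7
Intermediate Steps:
Q(U, d) = √(U² + d²) - 8*d
(Q(-4, 5) + (-9 - 1*32))² = ((√((-4)² + 5²) - 8*5) + (-9 - 1*32))² = ((√(16 + 25) - 40) + (-9 - 32))² = ((√41 - 40) - 41)² = ((-40 + √41) - 41)² = (-81 + √41)²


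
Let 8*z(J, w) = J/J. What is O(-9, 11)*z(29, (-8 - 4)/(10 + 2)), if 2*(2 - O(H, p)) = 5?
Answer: -1/16 ≈ -0.062500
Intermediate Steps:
O(H, p) = -1/2 (O(H, p) = 2 - 1/2*5 = 2 - 5/2 = -1/2)
z(J, w) = 1/8 (z(J, w) = (J/J)/8 = (1/8)*1 = 1/8)
O(-9, 11)*z(29, (-8 - 4)/(10 + 2)) = -1/2*1/8 = -1/16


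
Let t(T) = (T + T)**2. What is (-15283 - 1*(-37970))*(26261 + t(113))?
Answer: 1754544519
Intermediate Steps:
t(T) = 4*T**2 (t(T) = (2*T)**2 = 4*T**2)
(-15283 - 1*(-37970))*(26261 + t(113)) = (-15283 - 1*(-37970))*(26261 + 4*113**2) = (-15283 + 37970)*(26261 + 4*12769) = 22687*(26261 + 51076) = 22687*77337 = 1754544519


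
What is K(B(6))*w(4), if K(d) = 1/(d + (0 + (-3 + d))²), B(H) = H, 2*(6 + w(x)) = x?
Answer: -4/15 ≈ -0.26667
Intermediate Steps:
w(x) = -6 + x/2
K(d) = 1/(d + (-3 + d)²)
K(B(6))*w(4) = (-6 + (½)*4)/(6 + (-3 + 6)²) = (-6 + 2)/(6 + 3²) = -4/(6 + 9) = -4/15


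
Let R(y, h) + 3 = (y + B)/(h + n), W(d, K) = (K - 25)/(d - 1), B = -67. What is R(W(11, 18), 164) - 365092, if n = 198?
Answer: -1321644577/3620 ≈ -3.6510e+5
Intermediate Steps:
W(d, K) = (-25 + K)/(-1 + d)
R(y, h) = -3 + (-67 + y)/(198 + h) (R(y, h) = -3 + (y - 67)/(h + 198) = -3 + (-67 + y)/(198 + h))
R(W(11, 18), 164) - 365092 = (-661 + (-25 + 18)/(-1 + 11) - 3*164)/(198 + 164) - 365092 = (-661 - 7/10 - 492)/362 - 365092 = (1/362)*(-11537/10) - 365092 = -11537/3620 - 365092 = -1321644577/3620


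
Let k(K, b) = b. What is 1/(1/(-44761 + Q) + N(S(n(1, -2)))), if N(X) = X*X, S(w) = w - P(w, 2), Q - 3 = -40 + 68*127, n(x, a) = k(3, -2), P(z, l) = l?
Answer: 36162/578591 ≈ 0.062500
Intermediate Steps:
n(x, a) = -2
Q = 8599 (Q = 3 + (-40 + 68*127) = 3 + (-40 + 8636) = 3 + 8596 = 8599)
S(w) = -2 + w (S(w) = w - 1*2 = w - 2 = -2 + w)
N(X) = X²
1/(1/(-44761 + Q) + N(S(n(1, -2)))) = 1/(1/(-44761 + 8599) + (-2 - 2)²) = 1/(1/(-36162) + (-4)²) = 1/(-1/36162 + 16) = 1/(578591/36162) = 36162/578591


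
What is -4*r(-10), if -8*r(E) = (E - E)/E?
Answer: 0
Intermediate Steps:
r(E) = 0 (r(E) = -(E - E)/(8*E) = -0/E = -1/8*0 = 0)
-4*r(-10) = -4*0 = 0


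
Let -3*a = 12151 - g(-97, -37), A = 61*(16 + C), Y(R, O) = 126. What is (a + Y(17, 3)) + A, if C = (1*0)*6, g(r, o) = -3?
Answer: -8848/3 ≈ -2949.3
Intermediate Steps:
C = 0 (C = 0*6 = 0)
A = 976 (A = 61*(16 + 0) = 61*16 = 976)
a = -12154/3 (a = -(12151 - 1*(-3))/3 = -(12151 + 3)/3 = -⅓*12154 = -12154/3 ≈ -4051.3)
(a + Y(17, 3)) + A = (-12154/3 + 126) + 976 = -11776/3 + 976 = -8848/3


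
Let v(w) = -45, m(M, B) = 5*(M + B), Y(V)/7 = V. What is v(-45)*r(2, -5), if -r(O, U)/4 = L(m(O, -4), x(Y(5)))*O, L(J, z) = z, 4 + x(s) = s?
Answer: 11160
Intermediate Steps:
Y(V) = 7*V
x(s) = -4 + s
m(M, B) = 5*B + 5*M (m(M, B) = 5*(B + M) = 5*B + 5*M)
r(O, U) = -124*O (r(O, U) = -4*(-4 + 7*5)*O = -4*(-4 + 35)*O = -124*O)
v(-45)*r(2, -5) = -(-5580)*2 = -45*(-248) = 11160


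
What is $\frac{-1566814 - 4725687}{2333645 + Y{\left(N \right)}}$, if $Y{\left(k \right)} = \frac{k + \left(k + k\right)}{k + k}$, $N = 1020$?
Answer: $- \frac{12585002}{4667293} \approx -2.6964$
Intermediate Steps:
$Y{\left(k \right)} = \frac{3}{2}$ ($Y{\left(k \right)} = \frac{k + 2 k}{2 k} = 3 k \frac{1}{2 k} = \frac{3}{2}$)
$\frac{-1566814 - 4725687}{2333645 + Y{\left(N \right)}} = \frac{-1566814 - 4725687}{2333645 + \frac{3}{2}} = - \frac{6292501}{\frac{4667293}{2}} = \left(-6292501\right) \frac{2}{4667293} = - \frac{12585002}{4667293}$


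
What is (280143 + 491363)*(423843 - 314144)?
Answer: 84633436694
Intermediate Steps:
(280143 + 491363)*(423843 - 314144) = 771506*109699 = 84633436694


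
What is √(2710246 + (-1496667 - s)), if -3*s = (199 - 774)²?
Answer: √11914086/3 ≈ 1150.6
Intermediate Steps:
s = -330625/3 (s = -(199 - 774)²/3 = -⅓*(-575)² = -⅓*330625 = -330625/3 ≈ -1.1021e+5)
√(2710246 + (-1496667 - s)) = √(2710246 + (-1496667 - 1*(-330625/3))) = √(2710246 + (-1496667 + 330625/3)) = √(2710246 - 4159376/3) = √(3971362/3) = √11914086/3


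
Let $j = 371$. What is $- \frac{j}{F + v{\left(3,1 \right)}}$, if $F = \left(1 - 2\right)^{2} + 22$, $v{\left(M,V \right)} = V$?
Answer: $- \frac{371}{24} \approx -15.458$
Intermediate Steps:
$F = 23$ ($F = \left(-1\right)^{2} + 22 = 1 + 22 = 23$)
$- \frac{j}{F + v{\left(3,1 \right)}} = - \frac{371}{23 + 1} = - \frac{371}{24}$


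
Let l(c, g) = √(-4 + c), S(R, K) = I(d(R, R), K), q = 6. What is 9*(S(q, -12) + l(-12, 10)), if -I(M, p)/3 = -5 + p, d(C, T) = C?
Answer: 459 + 36*I ≈ 459.0 + 36.0*I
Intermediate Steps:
I(M, p) = 15 - 3*p (I(M, p) = -3*(-5 + p) = 15 - 3*p)
S(R, K) = 15 - 3*K
9*(S(q, -12) + l(-12, 10)) = 9*((15 - 3*(-12)) + √(-4 - 12)) = 9*((15 + 36) + √(-16)) = 9*(51 + 4*I) = 459 + 36*I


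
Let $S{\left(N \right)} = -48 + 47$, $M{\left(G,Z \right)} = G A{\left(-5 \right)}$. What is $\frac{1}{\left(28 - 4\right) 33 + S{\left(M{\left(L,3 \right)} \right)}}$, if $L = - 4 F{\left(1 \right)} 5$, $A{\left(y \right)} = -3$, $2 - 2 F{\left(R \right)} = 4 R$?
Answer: $\frac{1}{791} \approx 0.0012642$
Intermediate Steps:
$F{\left(R \right)} = 1 - 2 R$ ($F{\left(R \right)} = 1 - \frac{4 R}{2} = 1 - 2 R$)
$L = 20$ ($L = - 4 \left(1 - 2\right) 5 = \left(-4\right) \left(-1\right) 5 = 4 \cdot 5 = 20$)
$M{\left(G,Z \right)} = - 3 G$ ($M{\left(G,Z \right)} = G \left(-3\right) = - 3 G$)
$S{\left(N \right)} = -1$
$\frac{1}{\left(28 - 4\right) 33 + S{\left(M{\left(L,3 \right)} \right)}} = \frac{1}{\left(28 - 4\right) 33 - 1} = \frac{1}{24 \cdot 33 - 1} = \frac{1}{792 - 1} = \frac{1}{791}$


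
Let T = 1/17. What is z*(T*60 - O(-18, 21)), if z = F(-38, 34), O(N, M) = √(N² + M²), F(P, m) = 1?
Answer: 60/17 - 3*√85 ≈ -24.129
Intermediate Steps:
O(N, M) = √(M² + N²)
z = 1
T = 1/17 ≈ 0.058824
z*(T*60 - O(-18, 21)) = 1*((1/17)*60 - √(21² + (-18)²)) = 1*(60/17 - √(441 + 324)) = 1*(60/17 - √765) = 1*(60/17 - 3*√85) = 60/17 - 3*√85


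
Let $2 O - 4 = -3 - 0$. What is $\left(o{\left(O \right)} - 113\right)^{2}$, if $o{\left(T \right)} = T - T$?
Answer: $12769$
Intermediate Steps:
$O = \frac{1}{2}$ ($O = 2 + \frac{-3 - 0}{2} = 2 + \frac{-3 + 0}{2} = 2 + \frac{1}{2} \left(-3\right) = 2 - \frac{3}{2} = \frac{1}{2} \approx 0.5$)
$o{\left(T \right)} = 0$
$\left(o{\left(O \right)} - 113\right)^{2} = \left(0 - 113\right)^{2} = \left(-113\right)^{2} = 12769$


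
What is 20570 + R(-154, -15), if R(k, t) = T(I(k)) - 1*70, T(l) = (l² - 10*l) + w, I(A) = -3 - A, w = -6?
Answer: 41785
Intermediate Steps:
T(l) = -6 + l² - 10*l (T(l) = (l² - 10*l) - 6 = -6 + l² - 10*l)
R(k, t) = -46 + (-3 - k)² + 10*k (R(k, t) = (-6 + (-3 - k)² - 10*(-3 - k)) - 1*70 = (-6 + (-3 - k)² + (30 + 10*k)) - 70 = (24 + (-3 - k)² + 10*k) - 70 = -46 + (-3 - k)² + 10*k)
20570 + R(-154, -15) = 20570 + (-37 + (-154)² + 16*(-154)) = 20570 + (-37 + 23716 - 2464) = 20570 + 21215 = 41785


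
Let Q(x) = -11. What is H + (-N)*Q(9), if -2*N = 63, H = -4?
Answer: -701/2 ≈ -350.50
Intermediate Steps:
N = -63/2 (N = -½*63 = -63/2 ≈ -31.500)
H + (-N)*Q(9) = -4 - 1*(-63/2)*(-11) = -4 + (63/2)*(-11) = -4 - 693/2 = -701/2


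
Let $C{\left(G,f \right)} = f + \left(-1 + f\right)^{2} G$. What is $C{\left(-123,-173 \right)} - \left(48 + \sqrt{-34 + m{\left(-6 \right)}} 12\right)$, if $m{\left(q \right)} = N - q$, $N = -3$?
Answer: $-3724169 - 12 i \sqrt{31} \approx -3.7242 \cdot 10^{6} - 66.813 i$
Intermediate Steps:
$m{\left(q \right)} = -3 - q$
$C{\left(G,f \right)} = f + G \left(-1 + f\right)^{2}$
$C{\left(-123,-173 \right)} - \left(48 + \sqrt{-34 + m{\left(-6 \right)}} 12\right) = \left(-173 - 123 \left(-1 - 173\right)^{2}\right) - \left(48 + \sqrt{-34 - -3} \cdot 12\right) = \left(-173 - 123 \left(-174\right)^{2}\right) - \left(48 + \sqrt{-34 + \left(-3 + 6\right)} 12\right) = \left(-173 - 3723948\right) - \left(48 + \sqrt{-34 + 3} \cdot 12\right) = \left(-173 - 3723948\right) - \left(48 + \sqrt{-31} \cdot 12\right) = -3724121 - \left(48 + i \sqrt{31} \cdot 12\right) = -3724121 - \left(48 + 12 i \sqrt{31}\right) = -3724169 - 12 i \sqrt{31}$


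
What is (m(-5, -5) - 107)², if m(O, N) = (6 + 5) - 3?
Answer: 9801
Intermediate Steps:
m(O, N) = 8 (m(O, N) = 11 - 3 = 8)
(m(-5, -5) - 107)² = (8 - 107)² = (-99)² = 9801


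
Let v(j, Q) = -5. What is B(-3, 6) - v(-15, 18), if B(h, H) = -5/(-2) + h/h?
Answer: 17/2 ≈ 8.5000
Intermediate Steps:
B(h, H) = 7/2 (B(h, H) = -5*(-1/2) + 1 = 5/2 + 1 = 7/2)
B(-3, 6) - v(-15, 18) = 7/2 - 1*(-5) = 7/2 + 5 = 17/2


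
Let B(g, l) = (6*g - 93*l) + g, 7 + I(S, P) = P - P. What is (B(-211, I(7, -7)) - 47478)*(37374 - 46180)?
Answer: 425365024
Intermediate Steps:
I(S, P) = -7 (I(S, P) = -7 + (P - P) = -7 + 0 = -7)
B(g, l) = -93*l + 7*g (B(g, l) = (-93*l + 6*g) + g = -93*l + 7*g)
(B(-211, I(7, -7)) - 47478)*(37374 - 46180) = ((-93*(-7) + 7*(-211)) - 47478)*(37374 - 46180) = ((651 - 1477) - 47478)*(-8806) = (-826 - 47478)*(-8806) = -48304*(-8806) = 425365024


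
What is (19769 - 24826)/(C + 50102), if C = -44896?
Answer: -5057/5206 ≈ -0.97138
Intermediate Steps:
(19769 - 24826)/(C + 50102) = (19769 - 24826)/(-44896 + 50102) = -5057/5206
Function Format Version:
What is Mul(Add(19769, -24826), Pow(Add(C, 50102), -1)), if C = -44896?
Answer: Rational(-5057, 5206) ≈ -0.97138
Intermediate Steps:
Mul(Add(19769, -24826), Pow(Add(C, 50102), -1)) = Mul(Add(19769, -24826), Pow(Add(-44896, 50102), -1)) = Mul(-5057, Pow(5206, -1)) = Mul(-5057, Rational(1, 5206)) = Rational(-5057, 5206)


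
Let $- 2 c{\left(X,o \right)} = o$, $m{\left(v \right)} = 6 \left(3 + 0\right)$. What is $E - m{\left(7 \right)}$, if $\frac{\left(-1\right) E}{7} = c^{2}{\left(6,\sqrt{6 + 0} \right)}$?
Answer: $- \frac{57}{2} \approx -28.5$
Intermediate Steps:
$m{\left(v \right)} = 18$ ($m{\left(v \right)} = 6 \cdot 3 = 18$)
$c{\left(X,o \right)} = - \frac{o}{2}$
$E = - \frac{21}{2}$ ($E = - 7 \left(- \frac{\sqrt{6 + 0}}{2}\right)^{2} = - 7 \left(- \frac{\sqrt{6}}{2}\right)^{2} = \left(-7\right) \frac{3}{2} = - \frac{21}{2} \approx -10.5$)
$E - m{\left(7 \right)} = - \frac{21}{2} - 18 = - \frac{57}{2}$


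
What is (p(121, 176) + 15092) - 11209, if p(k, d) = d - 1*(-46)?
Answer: 4105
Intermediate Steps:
p(k, d) = 46 + d (p(k, d) = d + 46 = 46 + d)
(p(121, 176) + 15092) - 11209 = ((46 + 176) + 15092) - 11209 = (222 + 15092) - 11209 = 15314 - 11209 = 4105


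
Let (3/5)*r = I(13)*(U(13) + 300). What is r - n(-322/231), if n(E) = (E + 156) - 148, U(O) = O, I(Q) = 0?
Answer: -218/33 ≈ -6.6061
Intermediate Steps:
r = 0 (r = 5*(0*(13 + 300))/3 = 5*(0*313)/3 = (5/3)*0 = 0)
n(E) = 8 + E (n(E) = (156 + E) - 148 = 8 + E)
r - n(-322/231) = 0 - (8 - 322/231) = 0 - (8 - 322*1/231) = 0 - (8 - 46/33) = 0 - 1*218/33 = 0 - 218/33 = -218/33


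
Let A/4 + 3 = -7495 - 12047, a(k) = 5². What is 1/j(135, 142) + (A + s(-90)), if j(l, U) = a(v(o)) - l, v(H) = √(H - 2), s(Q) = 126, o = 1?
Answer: -8585941/110 ≈ -78054.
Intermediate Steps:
v(H) = √(-2 + H)
a(k) = 25
A = -78180 (A = -12 + 4*(-7495 - 12047) = -12 + 4*(-19542) = -12 - 78168 = -78180)
j(l, U) = 25 - l
1/j(135, 142) + (A + s(-90)) = 1/(25 - 1*135) + (-78180 + 126) = 1/(25 - 135) - 78054 = 1/(-110) - 78054 = -1/110 - 78054 = -8585941/110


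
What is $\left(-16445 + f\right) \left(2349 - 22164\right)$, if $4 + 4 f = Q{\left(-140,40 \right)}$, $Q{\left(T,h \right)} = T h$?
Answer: $353618490$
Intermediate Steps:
$f = -1401$ ($f = -1 + \frac{\left(-140\right) 40}{4} = -1 + \frac{1}{4} \left(-5600\right) = -1 - 1400 = -1401$)
$\left(-16445 + f\right) \left(2349 - 22164\right) = \left(-16445 - 1401\right) \left(2349 - 22164\right) = - 17846 \left(2349 + \left(-23986 + 1822\right)\right) = - 17846 \left(2349 - 22164\right) = \left(-17846\right) \left(-19815\right) = 353618490$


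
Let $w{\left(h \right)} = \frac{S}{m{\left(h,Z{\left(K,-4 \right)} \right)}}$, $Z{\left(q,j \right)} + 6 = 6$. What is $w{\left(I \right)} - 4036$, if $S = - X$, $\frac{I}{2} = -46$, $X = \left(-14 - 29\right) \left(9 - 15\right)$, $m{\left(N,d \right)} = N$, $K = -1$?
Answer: $- \frac{185527}{46} \approx -4033.2$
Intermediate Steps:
$Z{\left(q,j \right)} = 0$ ($Z{\left(q,j \right)} = -6 + 6 = 0$)
$X = 258$ ($X = \left(-43\right) \left(-6\right) = 258$)
$I = -92$ ($I = 2 \left(-46\right) = -92$)
$S = -258$ ($S = \left(-1\right) 258 = -258$)
$w{\left(h \right)} = - \frac{258}{h}$
$w{\left(I \right)} - 4036 = - \frac{258}{-92} - 4036 = \left(-258\right) \left(- \frac{1}{92}\right) - 4036 = \frac{129}{46} - 4036 = - \frac{185527}{46}$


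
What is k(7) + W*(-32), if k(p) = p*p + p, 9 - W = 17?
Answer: 312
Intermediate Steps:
W = -8 (W = 9 - 1*17 = 9 - 17 = -8)
k(p) = p + p**2 (k(p) = p**2 + p = p + p**2)
k(7) + W*(-32) = 7*(1 + 7) - 8*(-32) = 7*8 + 256 = 56 + 256 = 312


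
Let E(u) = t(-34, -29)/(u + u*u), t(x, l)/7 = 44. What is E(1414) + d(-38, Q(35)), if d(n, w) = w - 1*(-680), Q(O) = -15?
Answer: 95038497/142915 ≈ 665.00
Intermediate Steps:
d(n, w) = 680 + w (d(n, w) = w + 680 = 680 + w)
t(x, l) = 308 (t(x, l) = 7*44 = 308)
E(u) = 308/(u + u²) (E(u) = 308/(u + u*u) = 308/(u + u²))
E(1414) + d(-38, Q(35)) = 308/(1414*(1 + 1414)) + (680 - 15) = 308*(1/1414)/1415 + 665 = 308*(1/1414)*(1/1415) + 665 = 22/142915 + 665 = 95038497/142915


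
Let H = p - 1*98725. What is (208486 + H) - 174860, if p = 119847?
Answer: 54748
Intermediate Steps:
H = 21122 (H = 119847 - 1*98725 = 119847 - 98725 = 21122)
(208486 + H) - 174860 = (208486 + 21122) - 174860 = 229608 - 174860 = 54748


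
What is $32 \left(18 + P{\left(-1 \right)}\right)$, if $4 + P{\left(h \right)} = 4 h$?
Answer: $320$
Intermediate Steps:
$P{\left(h \right)} = -4 + 4 h$
$32 \left(18 + P{\left(-1 \right)}\right) = 32 \left(18 + \left(-4 + 4 \left(-1\right)\right)\right) = 32 \left(18 - 8\right) = 32 \cdot 10 = 320$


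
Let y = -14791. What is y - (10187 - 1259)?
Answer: -23719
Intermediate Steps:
y - (10187 - 1259) = -14791 - (10187 - 1259) = -14791 - 1*8928 = -14791 - 8928 = -23719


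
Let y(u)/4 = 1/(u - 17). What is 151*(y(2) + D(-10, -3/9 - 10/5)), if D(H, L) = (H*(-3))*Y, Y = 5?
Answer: 339146/15 ≈ 22610.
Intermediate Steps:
y(u) = 4/(-17 + u) (y(u) = 4/(u - 17) = 4/(-17 + u))
D(H, L) = -15*H (D(H, L) = (H*(-3))*5 = -3*H*5 = -15*H)
151*(y(2) + D(-10, -3/9 - 10/5)) = 151*(4/(-17 + 2) - 15*(-10)) = 151*(4/(-15) + 150) = 151*(4*(-1/15) + 150) = 151*(-4/15 + 150) = 151*(2246/15) = 339146/15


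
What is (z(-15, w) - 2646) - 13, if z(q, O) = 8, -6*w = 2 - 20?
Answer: -2651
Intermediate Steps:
w = 3 (w = -(2 - 20)/6 = -⅙*(-18) = 3)
(z(-15, w) - 2646) - 13 = (8 - 2646) - 13 = -2638 - 13 = -2651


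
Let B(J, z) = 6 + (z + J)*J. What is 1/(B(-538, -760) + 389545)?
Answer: 1/1087875 ≈ 9.1922e-7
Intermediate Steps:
B(J, z) = 6 + J*(J + z) (B(J, z) = 6 + (J + z)*J = 6 + J*(J + z))
1/(B(-538, -760) + 389545) = 1/((6 + (-538)² - 538*(-760)) + 389545) = 1/((6 + 289444 + 408880) + 389545) = 1/(698330 + 389545) = 1/1087875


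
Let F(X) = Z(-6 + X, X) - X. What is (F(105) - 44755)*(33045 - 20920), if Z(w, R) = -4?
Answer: -543976000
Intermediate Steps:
F(X) = -4 - X
(F(105) - 44755)*(33045 - 20920) = ((-4 - 1*105) - 44755)*(33045 - 20920) = ((-4 - 105) - 44755)*12125 = (-109 - 44755)*12125 = -44864*12125 = -543976000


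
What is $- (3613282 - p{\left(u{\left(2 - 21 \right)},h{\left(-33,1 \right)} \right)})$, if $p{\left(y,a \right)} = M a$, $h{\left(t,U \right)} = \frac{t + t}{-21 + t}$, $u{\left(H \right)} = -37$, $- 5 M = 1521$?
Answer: $- \frac{18068269}{5} \approx -3.6137 \cdot 10^{6}$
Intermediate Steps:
$M = - \frac{1521}{5}$ ($M = \left(- \frac{1}{5}\right) 1521 = - \frac{1521}{5} \approx -304.2$)
$h{\left(t,U \right)} = \frac{2 t}{-21 + t}$
$p{\left(y,a \right)} = - \frac{1521 a}{5}$
$- (3613282 - p{\left(u{\left(2 - 21 \right)},h{\left(-33,1 \right)} \right)}) = - (3613282 - - \frac{1521 \cdot 2 \left(-33\right) \frac{1}{-21 - 33}}{5}) = - (3613282 - - \frac{1521 \cdot 2 \left(-33\right) \frac{1}{-54}}{5}) = - (3613282 - - \frac{1521 \cdot 2 \left(-33\right) \left(- \frac{1}{54}\right)}{5}) = - (3613282 - \left(- \frac{1521}{5}\right) \frac{11}{9}) = - (3613282 - - \frac{1859}{5}) = - (3613282 + \frac{1859}{5}) = \left(-1\right) \frac{18068269}{5} = - \frac{18068269}{5}$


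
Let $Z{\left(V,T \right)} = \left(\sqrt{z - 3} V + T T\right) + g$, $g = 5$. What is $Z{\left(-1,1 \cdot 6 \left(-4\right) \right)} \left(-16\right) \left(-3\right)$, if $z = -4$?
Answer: $27888 - 48 i \sqrt{7} \approx 27888.0 - 127.0 i$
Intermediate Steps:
$Z{\left(V,T \right)} = 5 + T^{2} + i V \sqrt{7}$ ($Z{\left(V,T \right)} = \left(\sqrt{-4 - 3} V + T T\right) + 5 = \left(\sqrt{-7} V + T^{2}\right) + 5 = \left(i \sqrt{7} V + T^{2}\right) + 5 = \left(i V \sqrt{7} + T^{2}\right) + 5 = \left(T^{2} + i V \sqrt{7}\right) + 5 = 5 + T^{2} + i V \sqrt{7}$)
$Z{\left(-1,1 \cdot 6 \left(-4\right) \right)} \left(-16\right) \left(-3\right) = \left(5 + \left(1 \cdot 6 \left(-4\right)\right)^{2} + i \left(-1\right) \sqrt{7}\right) \left(-16\right) \left(-3\right) = \left(5 + \left(6 \left(-4\right)\right)^{2} - i \sqrt{7}\right) \left(-16\right) \left(-3\right) = \left(5 + \left(-24\right)^{2} - i \sqrt{7}\right) \left(-16\right) \left(-3\right) = \left(5 + 576 - i \sqrt{7}\right) \left(-16\right) \left(-3\right) = \left(581 - i \sqrt{7}\right) \left(-16\right) \left(-3\right) = \left(-9296 + 16 i \sqrt{7}\right) \left(-3\right) = 27888 - 48 i \sqrt{7}$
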